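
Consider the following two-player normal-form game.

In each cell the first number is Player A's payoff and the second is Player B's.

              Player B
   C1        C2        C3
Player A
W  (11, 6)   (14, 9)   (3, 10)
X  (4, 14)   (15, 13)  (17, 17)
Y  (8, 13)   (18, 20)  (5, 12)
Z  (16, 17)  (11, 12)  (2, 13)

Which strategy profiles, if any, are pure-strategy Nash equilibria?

Pure-strategy Nash equilibria: (X, C3); (Y, C2); (Z, C1)

For each strategy profile, look for a profitable unilateral deviation.
(W, C1): Player A can switch to Z (11 → 16). Not NE.
(W, C2): Player A can switch to X (14 → 15). Not NE.
(W, C3): Player A can switch to X (3 → 17). Not NE.
(X, C1): Player A can switch to W (4 → 11). Not NE.
(X, C2): Player A can switch to Y (15 → 18). Not NE.
(X, C3): Player A gets 17, best alternative 5; Player B gets 17, best alternative 14. No profitable deviation — NE.
(Y, C1): Player A can switch to W (8 → 11). Not NE.
(Y, C2): Player A gets 18, best alternative 15; Player B gets 20, best alternative 13. No profitable deviation — NE.
(Y, C3): Player A can switch to X (5 → 17). Not NE.
(Z, C1): Player A gets 16, best alternative 11; Player B gets 17, best alternative 13. No profitable deviation — NE.
(Z, C2): Player A can switch to W (11 → 14). Not NE.
(Z, C3): Player A can switch to W (2 → 3). Not NE.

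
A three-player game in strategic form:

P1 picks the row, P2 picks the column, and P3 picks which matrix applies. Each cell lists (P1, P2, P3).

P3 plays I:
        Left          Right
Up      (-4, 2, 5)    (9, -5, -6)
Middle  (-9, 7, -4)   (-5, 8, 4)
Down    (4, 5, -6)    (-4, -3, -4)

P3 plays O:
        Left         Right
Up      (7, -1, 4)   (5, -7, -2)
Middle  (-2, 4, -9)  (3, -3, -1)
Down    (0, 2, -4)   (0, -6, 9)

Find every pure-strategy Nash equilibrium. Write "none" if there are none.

Mark each player's best response to every combination of opponents' strategies; a profile where every player is best-responding is a pure Nash equilibrium.
P1 against (Left, I): payoffs -4, -9, 4 → best response Down.
P1 against (Left, O): payoffs 7, -2, 0 → best response Up.
P1 against (Right, I): payoffs 9, -5, -4 → best response Up.
P1 against (Right, O): payoffs 5, 3, 0 → best response Up.
P2 against (Up, I): payoffs 2, -5 → best response Left.
P2 against (Up, O): payoffs -1, -7 → best response Left.
P2 against (Middle, I): payoffs 7, 8 → best response Right.
P2 against (Middle, O): payoffs 4, -3 → best response Left.
P2 against (Down, I): payoffs 5, -3 → best response Left.
P2 against (Down, O): payoffs 2, -6 → best response Left.
P3 against (Up, Left): payoffs 5, 4 → best response I.
P3 against (Up, Right): payoffs -6, -2 → best response O.
P3 against (Middle, Left): payoffs -4, -9 → best response I.
P3 against (Middle, Right): payoffs 4, -1 → best response I.
P3 against (Down, Left): payoffs -6, -4 → best response O.
P3 against (Down, Right): payoffs -4, 9 → best response O.
No profile is a mutual best response for all players.

There is no pure-strategy Nash equilibrium.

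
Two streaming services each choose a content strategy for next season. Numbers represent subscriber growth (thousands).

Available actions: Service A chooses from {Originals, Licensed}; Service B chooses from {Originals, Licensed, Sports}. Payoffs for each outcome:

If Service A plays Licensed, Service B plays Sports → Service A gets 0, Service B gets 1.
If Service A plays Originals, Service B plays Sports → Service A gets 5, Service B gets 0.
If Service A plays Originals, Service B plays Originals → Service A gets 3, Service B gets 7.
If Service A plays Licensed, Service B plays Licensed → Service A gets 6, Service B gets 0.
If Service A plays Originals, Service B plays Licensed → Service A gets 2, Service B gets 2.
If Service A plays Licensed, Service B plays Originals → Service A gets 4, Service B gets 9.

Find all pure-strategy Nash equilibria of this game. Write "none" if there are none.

Check each profile: it is a Nash equilibrium iff no player can strictly gain by switching unilaterally.
(Originals, Originals): Service A can switch to Licensed (3 → 4). Not NE.
(Originals, Licensed): Service A can switch to Licensed (2 → 6). Not NE.
(Originals, Sports): Service B can switch to Originals (0 → 7). Not NE.
(Licensed, Originals): Service A gets 4, best alternative 3; Service B gets 9, best alternative 1. No profitable deviation — NE.
(Licensed, Licensed): Service B can switch to Originals (0 → 9). Not NE.
(Licensed, Sports): Service A can switch to Originals (0 → 5). Not NE.

(Licensed, Originals)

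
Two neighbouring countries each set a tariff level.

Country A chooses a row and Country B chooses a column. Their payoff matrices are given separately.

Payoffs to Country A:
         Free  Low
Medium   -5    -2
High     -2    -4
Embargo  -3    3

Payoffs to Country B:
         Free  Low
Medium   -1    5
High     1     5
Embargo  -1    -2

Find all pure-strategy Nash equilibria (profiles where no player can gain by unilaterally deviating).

This game has no pure Nash equilibrium.

Country A against Free: payoffs -5, -2, -3 → best response High.
Country A against Low: payoffs -2, -4, 3 → best response Embargo.
Country B against Medium: payoffs -1, 5 → best response Low.
Country B against High: payoffs 1, 5 → best response Low.
Country B against Embargo: payoffs -1, -2 → best response Free.
No profile is a mutual best response for all players.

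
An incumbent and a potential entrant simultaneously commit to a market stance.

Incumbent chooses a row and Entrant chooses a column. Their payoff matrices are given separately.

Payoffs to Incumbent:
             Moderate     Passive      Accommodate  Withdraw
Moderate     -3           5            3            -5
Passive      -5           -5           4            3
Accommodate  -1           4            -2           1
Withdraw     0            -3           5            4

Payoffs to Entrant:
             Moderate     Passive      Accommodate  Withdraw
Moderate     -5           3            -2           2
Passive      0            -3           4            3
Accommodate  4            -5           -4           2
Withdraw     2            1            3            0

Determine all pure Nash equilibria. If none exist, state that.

The pure Nash equilibria are (Moderate, Passive); (Withdraw, Accommodate).

Incumbent against Moderate: payoffs -3, -5, -1, 0 → best response Withdraw.
Incumbent against Passive: payoffs 5, -5, 4, -3 → best response Moderate.
Incumbent against Accommodate: payoffs 3, 4, -2, 5 → best response Withdraw.
Incumbent against Withdraw: payoffs -5, 3, 1, 4 → best response Withdraw.
Entrant against Moderate: payoffs -5, 3, -2, 2 → best response Passive.
Entrant against Passive: payoffs 0, -3, 4, 3 → best response Accommodate.
Entrant against Accommodate: payoffs 4, -5, -4, 2 → best response Moderate.
Entrant against Withdraw: payoffs 2, 1, 3, 0 → best response Accommodate.
Mutual best responses: (Moderate, Passive); (Withdraw, Accommodate).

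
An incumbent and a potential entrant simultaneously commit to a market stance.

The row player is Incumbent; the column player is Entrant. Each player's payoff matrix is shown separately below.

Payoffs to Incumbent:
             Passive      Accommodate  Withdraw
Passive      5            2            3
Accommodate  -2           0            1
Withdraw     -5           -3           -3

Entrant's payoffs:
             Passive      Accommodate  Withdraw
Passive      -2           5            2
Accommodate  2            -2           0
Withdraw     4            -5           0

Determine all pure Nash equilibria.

For each strategy profile, look for a profitable unilateral deviation.
(Passive, Passive): Entrant can switch to Accommodate (-2 → 5). Not NE.
(Passive, Accommodate): Incumbent gets 2, best alternative 0; Entrant gets 5, best alternative 2. No profitable deviation — NE.
(Passive, Withdraw): Entrant can switch to Accommodate (2 → 5). Not NE.
(Accommodate, Passive): Incumbent can switch to Passive (-2 → 5). Not NE.
(Accommodate, Accommodate): Incumbent can switch to Passive (0 → 2). Not NE.
(Accommodate, Withdraw): Incumbent can switch to Passive (1 → 3). Not NE.
(Withdraw, Passive): Incumbent can switch to Passive (-5 → 5). Not NE.
(The remaining 2 profiles each have a profitable deviation by the same check.)

Pure NE: (Passive, Accommodate)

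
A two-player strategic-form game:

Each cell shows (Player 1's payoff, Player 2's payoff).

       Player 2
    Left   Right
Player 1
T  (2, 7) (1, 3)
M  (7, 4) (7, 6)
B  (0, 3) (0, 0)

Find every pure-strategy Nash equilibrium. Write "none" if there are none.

Pure NE: (M, Right)

Player 1 against Left: payoffs 2, 7, 0 → best response M.
Player 1 against Right: payoffs 1, 7, 0 → best response M.
Player 2 against T: payoffs 7, 3 → best response Left.
Player 2 against M: payoffs 4, 6 → best response Right.
Player 2 against B: payoffs 3, 0 → best response Left.
Mutual best responses: (M, Right).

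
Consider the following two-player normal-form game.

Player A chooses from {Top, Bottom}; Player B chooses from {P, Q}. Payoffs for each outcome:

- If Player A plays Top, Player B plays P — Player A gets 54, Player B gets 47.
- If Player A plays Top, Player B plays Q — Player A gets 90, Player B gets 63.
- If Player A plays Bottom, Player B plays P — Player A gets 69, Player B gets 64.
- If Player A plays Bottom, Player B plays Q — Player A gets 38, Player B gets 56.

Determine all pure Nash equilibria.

Player A against P: payoffs 54, 69 → best response Bottom.
Player A against Q: payoffs 90, 38 → best response Top.
Player B against Top: payoffs 47, 63 → best response Q.
Player B against Bottom: payoffs 64, 56 → best response P.
Mutual best responses: (Top, Q); (Bottom, P).

The pure Nash equilibria are (Top, Q), (Bottom, P).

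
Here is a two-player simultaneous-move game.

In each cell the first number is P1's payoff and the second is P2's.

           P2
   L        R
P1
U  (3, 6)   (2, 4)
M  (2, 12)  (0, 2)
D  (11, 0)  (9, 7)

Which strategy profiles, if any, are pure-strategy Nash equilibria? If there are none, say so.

(U, L): P1 can switch to D (3 → 11). Not NE.
(U, R): P1 can switch to D (2 → 9). Not NE.
(M, L): P1 can switch to U (2 → 3). Not NE.
(M, R): P1 can switch to U (0 → 2). Not NE.
(D, L): P2 can switch to R (0 → 7). Not NE.
(D, R): P1 gets 9, best alternative 2; P2 gets 7, best alternative 0. No profitable deviation — NE.

(D, R)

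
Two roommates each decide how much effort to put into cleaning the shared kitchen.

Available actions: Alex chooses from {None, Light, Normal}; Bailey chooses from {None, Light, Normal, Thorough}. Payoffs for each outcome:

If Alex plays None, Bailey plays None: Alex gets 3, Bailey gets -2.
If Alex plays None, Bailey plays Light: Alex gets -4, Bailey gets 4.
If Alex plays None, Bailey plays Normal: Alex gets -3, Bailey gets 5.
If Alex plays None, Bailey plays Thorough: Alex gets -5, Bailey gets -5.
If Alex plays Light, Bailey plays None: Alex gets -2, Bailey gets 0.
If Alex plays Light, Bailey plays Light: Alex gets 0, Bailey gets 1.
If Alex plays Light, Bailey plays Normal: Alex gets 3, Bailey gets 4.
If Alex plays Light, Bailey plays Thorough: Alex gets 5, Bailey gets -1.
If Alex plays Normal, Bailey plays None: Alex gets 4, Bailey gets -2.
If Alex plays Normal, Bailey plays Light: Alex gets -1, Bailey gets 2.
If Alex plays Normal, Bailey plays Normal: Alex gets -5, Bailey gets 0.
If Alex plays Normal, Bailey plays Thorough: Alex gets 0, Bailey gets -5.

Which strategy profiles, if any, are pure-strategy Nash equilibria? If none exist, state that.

(None, None): Alex can switch to Normal (3 → 4). Not NE.
(None, Light): Alex can switch to Light (-4 → 0). Not NE.
(None, Normal): Alex can switch to Light (-3 → 3). Not NE.
(None, Thorough): Alex can switch to Light (-5 → 5). Not NE.
(Light, None): Alex can switch to None (-2 → 3). Not NE.
(Light, Light): Bailey can switch to Normal (1 → 4). Not NE.
(Light, Normal): Alex gets 3, best alternative -3; Bailey gets 4, best alternative 1. No profitable deviation — NE.
(The remaining 5 profiles each have a profitable deviation by the same check.)

(Light, Normal)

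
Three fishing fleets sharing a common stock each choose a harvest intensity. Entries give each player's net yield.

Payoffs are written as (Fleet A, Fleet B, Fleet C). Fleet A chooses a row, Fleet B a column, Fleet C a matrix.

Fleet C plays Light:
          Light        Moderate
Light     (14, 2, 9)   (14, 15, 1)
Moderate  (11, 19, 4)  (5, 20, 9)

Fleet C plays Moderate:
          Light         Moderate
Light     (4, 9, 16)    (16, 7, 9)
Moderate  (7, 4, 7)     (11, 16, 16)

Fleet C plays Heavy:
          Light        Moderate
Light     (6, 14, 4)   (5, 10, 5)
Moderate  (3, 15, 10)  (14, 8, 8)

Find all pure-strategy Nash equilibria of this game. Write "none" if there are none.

Fleet A against (Light, Light): payoffs 14, 11 → best response Light.
Fleet A against (Light, Moderate): payoffs 4, 7 → best response Moderate.
Fleet A against (Light, Heavy): payoffs 6, 3 → best response Light.
Fleet A against (Moderate, Light): payoffs 14, 5 → best response Light.
Fleet A against (Moderate, Moderate): payoffs 16, 11 → best response Light.
Fleet A against (Moderate, Heavy): payoffs 5, 14 → best response Moderate.
Fleet B against (Light, Light): payoffs 2, 15 → best response Moderate.
Fleet B against (Light, Moderate): payoffs 9, 7 → best response Light.
Fleet B against (Light, Heavy): payoffs 14, 10 → best response Light.
Fleet B against (Moderate, Light): payoffs 19, 20 → best response Moderate.
Fleet B against (Moderate, Moderate): payoffs 4, 16 → best response Moderate.
Fleet B against (Moderate, Heavy): payoffs 15, 8 → best response Light.
Fleet C against (Light, Light): payoffs 9, 16, 4 → best response Moderate.
Fleet C against (Light, Moderate): payoffs 1, 9, 5 → best response Moderate.
Fleet C against (Moderate, Light): payoffs 4, 7, 10 → best response Heavy.
Fleet C against (Moderate, Moderate): payoffs 9, 16, 8 → best response Moderate.
No profile is a mutual best response for all players.

none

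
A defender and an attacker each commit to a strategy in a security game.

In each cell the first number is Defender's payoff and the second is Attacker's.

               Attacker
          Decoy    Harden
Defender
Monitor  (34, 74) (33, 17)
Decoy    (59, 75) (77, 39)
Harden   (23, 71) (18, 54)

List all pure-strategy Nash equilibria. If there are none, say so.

The unique pure-strategy Nash equilibrium is (Decoy, Decoy).

Defender against Decoy: payoffs 34, 59, 23 → best response Decoy.
Defender against Harden: payoffs 33, 77, 18 → best response Decoy.
Attacker against Monitor: payoffs 74, 17 → best response Decoy.
Attacker against Decoy: payoffs 75, 39 → best response Decoy.
Attacker against Harden: payoffs 71, 54 → best response Decoy.
Mutual best responses: (Decoy, Decoy).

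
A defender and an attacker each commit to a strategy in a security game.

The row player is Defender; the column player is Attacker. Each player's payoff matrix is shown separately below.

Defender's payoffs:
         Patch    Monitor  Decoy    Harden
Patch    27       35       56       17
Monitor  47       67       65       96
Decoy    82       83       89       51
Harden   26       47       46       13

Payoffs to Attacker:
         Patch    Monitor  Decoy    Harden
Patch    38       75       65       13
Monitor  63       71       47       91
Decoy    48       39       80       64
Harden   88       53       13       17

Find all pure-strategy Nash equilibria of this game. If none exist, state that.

(Monitor, Harden) and (Decoy, Decoy)

For each strategy profile, look for a profitable unilateral deviation.
(Patch, Patch): Defender can switch to Monitor (27 → 47). Not NE.
(Patch, Monitor): Defender can switch to Monitor (35 → 67). Not NE.
(Patch, Decoy): Defender can switch to Monitor (56 → 65). Not NE.
(Patch, Harden): Defender can switch to Monitor (17 → 96). Not NE.
(Monitor, Patch): Defender can switch to Decoy (47 → 82). Not NE.
(Monitor, Monitor): Defender can switch to Decoy (67 → 83). Not NE.
(Monitor, Decoy): Defender can switch to Decoy (65 → 89). Not NE.
(Monitor, Harden): Defender gets 96, best alternative 51; Attacker gets 91, best alternative 71. No profitable deviation — NE.
(Decoy, Patch): Attacker can switch to Decoy (48 → 80). Not NE.
(Decoy, Monitor): Attacker can switch to Patch (39 → 48). Not NE.
(Decoy, Decoy): Defender gets 89, best alternative 65; Attacker gets 80, best alternative 64. No profitable deviation — NE.
(Decoy, Harden): Defender can switch to Monitor (51 → 96). Not NE.
(The remaining 4 profiles each have a profitable deviation by the same check.)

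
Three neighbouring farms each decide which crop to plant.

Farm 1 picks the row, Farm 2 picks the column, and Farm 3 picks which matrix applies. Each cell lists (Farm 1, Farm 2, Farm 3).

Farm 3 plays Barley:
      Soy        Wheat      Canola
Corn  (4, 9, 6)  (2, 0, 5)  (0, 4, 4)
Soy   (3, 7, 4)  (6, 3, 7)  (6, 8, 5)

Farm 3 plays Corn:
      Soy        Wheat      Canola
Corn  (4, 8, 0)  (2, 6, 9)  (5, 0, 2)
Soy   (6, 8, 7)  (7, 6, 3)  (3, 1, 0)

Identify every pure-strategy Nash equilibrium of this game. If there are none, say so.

Farm 1 against (Soy, Barley): payoffs 4, 3 → best response Corn.
Farm 1 against (Soy, Corn): payoffs 4, 6 → best response Soy.
Farm 1 against (Wheat, Barley): payoffs 2, 6 → best response Soy.
Farm 1 against (Wheat, Corn): payoffs 2, 7 → best response Soy.
Farm 1 against (Canola, Barley): payoffs 0, 6 → best response Soy.
Farm 1 against (Canola, Corn): payoffs 5, 3 → best response Corn.
Farm 2 against (Corn, Barley): payoffs 9, 0, 4 → best response Soy.
Farm 2 against (Corn, Corn): payoffs 8, 6, 0 → best response Soy.
Farm 2 against (Soy, Barley): payoffs 7, 3, 8 → best response Canola.
Farm 2 against (Soy, Corn): payoffs 8, 6, 1 → best response Soy.
Farm 3 against (Corn, Soy): payoffs 6, 0 → best response Barley.
Farm 3 against (Corn, Wheat): payoffs 5, 9 → best response Corn.
Farm 3 against (Corn, Canola): payoffs 4, 2 → best response Barley.
Farm 3 against (Soy, Soy): payoffs 4, 7 → best response Corn.
Farm 3 against (Soy, Wheat): payoffs 7, 3 → best response Barley.
Farm 3 against (Soy, Canola): payoffs 5, 0 → best response Barley.
Mutual best responses: (Corn, Soy, Barley); (Soy, Soy, Corn); (Soy, Canola, Barley).

The pure Nash equilibria are (Corn, Soy, Barley) and (Soy, Soy, Corn) and (Soy, Canola, Barley).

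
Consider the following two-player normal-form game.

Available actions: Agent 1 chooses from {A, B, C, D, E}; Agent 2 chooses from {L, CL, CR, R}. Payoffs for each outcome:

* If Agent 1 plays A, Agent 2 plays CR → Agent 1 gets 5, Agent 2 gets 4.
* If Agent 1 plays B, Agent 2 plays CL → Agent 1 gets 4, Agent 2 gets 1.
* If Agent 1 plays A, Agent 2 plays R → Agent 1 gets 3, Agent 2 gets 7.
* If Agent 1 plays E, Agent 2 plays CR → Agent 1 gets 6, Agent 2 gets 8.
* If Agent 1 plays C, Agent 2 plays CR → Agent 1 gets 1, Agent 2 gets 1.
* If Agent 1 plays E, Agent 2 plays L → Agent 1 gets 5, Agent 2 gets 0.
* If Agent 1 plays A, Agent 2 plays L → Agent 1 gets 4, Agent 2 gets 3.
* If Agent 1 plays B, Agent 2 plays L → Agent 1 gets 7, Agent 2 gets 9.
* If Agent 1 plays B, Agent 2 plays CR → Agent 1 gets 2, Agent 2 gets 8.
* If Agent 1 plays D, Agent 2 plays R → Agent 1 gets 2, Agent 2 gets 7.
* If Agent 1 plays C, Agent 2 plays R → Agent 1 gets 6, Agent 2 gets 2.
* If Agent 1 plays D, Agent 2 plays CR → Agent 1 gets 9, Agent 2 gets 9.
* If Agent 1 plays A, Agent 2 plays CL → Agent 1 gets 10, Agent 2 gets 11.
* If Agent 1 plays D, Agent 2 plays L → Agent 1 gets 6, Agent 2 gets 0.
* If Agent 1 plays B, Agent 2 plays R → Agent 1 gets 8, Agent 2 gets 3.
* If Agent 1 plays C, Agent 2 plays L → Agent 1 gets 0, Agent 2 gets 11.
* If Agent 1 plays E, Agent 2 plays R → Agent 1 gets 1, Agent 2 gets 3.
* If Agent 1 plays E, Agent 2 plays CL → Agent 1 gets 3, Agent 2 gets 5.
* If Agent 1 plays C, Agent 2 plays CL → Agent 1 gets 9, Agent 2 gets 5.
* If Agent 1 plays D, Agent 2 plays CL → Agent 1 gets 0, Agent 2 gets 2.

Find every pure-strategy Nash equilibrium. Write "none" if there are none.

The pure Nash equilibria are (A, CL), (B, L), (D, CR).

Agent 1 against L: payoffs 4, 7, 0, 6, 5 → best response B.
Agent 1 against CL: payoffs 10, 4, 9, 0, 3 → best response A.
Agent 1 against CR: payoffs 5, 2, 1, 9, 6 → best response D.
Agent 1 against R: payoffs 3, 8, 6, 2, 1 → best response B.
Agent 2 against A: payoffs 3, 11, 4, 7 → best response CL.
Agent 2 against B: payoffs 9, 1, 8, 3 → best response L.
Agent 2 against C: payoffs 11, 5, 1, 2 → best response L.
Agent 2 against D: payoffs 0, 2, 9, 7 → best response CR.
Agent 2 against E: payoffs 0, 5, 8, 3 → best response CR.
Mutual best responses: (A, CL); (B, L); (D, CR).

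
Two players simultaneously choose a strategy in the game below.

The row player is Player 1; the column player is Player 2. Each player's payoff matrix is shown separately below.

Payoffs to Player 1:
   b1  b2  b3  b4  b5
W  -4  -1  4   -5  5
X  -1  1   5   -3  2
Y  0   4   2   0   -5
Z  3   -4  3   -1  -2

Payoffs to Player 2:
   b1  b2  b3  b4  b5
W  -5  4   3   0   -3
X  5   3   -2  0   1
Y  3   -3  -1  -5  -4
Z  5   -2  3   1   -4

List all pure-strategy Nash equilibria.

Player 1 against b1: payoffs -4, -1, 0, 3 → best response Z.
Player 1 against b2: payoffs -1, 1, 4, -4 → best response Y.
Player 1 against b3: payoffs 4, 5, 2, 3 → best response X.
Player 1 against b4: payoffs -5, -3, 0, -1 → best response Y.
Player 1 against b5: payoffs 5, 2, -5, -2 → best response W.
Player 2 against W: payoffs -5, 4, 3, 0, -3 → best response b2.
Player 2 against X: payoffs 5, 3, -2, 0, 1 → best response b1.
Player 2 against Y: payoffs 3, -3, -1, -5, -4 → best response b1.
Player 2 against Z: payoffs 5, -2, 3, 1, -4 → best response b1.
Mutual best responses: (Z, b1).

(Z, b1)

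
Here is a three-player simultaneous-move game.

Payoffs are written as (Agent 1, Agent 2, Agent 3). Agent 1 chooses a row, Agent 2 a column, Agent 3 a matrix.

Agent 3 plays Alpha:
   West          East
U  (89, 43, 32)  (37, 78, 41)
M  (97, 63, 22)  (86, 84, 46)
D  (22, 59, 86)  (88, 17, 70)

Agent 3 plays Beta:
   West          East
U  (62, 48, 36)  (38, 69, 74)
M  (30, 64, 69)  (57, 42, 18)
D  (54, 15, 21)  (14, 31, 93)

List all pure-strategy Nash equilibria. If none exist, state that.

There is no pure-strategy Nash equilibrium.

Check each profile: it is a Nash equilibrium iff no player can strictly gain by switching unilaterally.
(U, West, Alpha): Agent 1 can switch to M (89 → 97). Not NE.
(U, West, Beta): Agent 2 can switch to East (48 → 69). Not NE.
(U, East, Alpha): Agent 1 can switch to M (37 → 86). Not NE.
(U, East, Beta): Agent 1 can switch to M (38 → 57). Not NE.
(M, West, Alpha): Agent 2 can switch to East (63 → 84). Not NE.
(M, West, Beta): Agent 1 can switch to U (30 → 62). Not NE.
(The remaining 6 profiles each have a profitable deviation by the same check.)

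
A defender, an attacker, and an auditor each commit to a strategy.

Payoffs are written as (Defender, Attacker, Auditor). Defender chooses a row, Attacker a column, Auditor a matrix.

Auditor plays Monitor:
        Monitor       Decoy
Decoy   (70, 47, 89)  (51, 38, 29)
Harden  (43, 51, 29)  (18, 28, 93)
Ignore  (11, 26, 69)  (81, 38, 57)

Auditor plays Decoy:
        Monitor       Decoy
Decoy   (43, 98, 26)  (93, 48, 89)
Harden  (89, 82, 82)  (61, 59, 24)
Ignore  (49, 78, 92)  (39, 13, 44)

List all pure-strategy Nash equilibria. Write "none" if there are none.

Defender against (Monitor, Monitor): payoffs 70, 43, 11 → best response Decoy.
Defender against (Monitor, Decoy): payoffs 43, 89, 49 → best response Harden.
Defender against (Decoy, Monitor): payoffs 51, 18, 81 → best response Ignore.
Defender against (Decoy, Decoy): payoffs 93, 61, 39 → best response Decoy.
Attacker against (Decoy, Monitor): payoffs 47, 38 → best response Monitor.
Attacker against (Decoy, Decoy): payoffs 98, 48 → best response Monitor.
Attacker against (Harden, Monitor): payoffs 51, 28 → best response Monitor.
Attacker against (Harden, Decoy): payoffs 82, 59 → best response Monitor.
Attacker against (Ignore, Monitor): payoffs 26, 38 → best response Decoy.
Attacker against (Ignore, Decoy): payoffs 78, 13 → best response Monitor.
Auditor against (Decoy, Monitor): payoffs 89, 26 → best response Monitor.
Auditor against (Decoy, Decoy): payoffs 29, 89 → best response Decoy.
Auditor against (Harden, Monitor): payoffs 29, 82 → best response Decoy.
Auditor against (Harden, Decoy): payoffs 93, 24 → best response Monitor.
Auditor against (Ignore, Monitor): payoffs 69, 92 → best response Decoy.
Auditor against (Ignore, Decoy): payoffs 57, 44 → best response Monitor.
Mutual best responses: (Decoy, Monitor, Monitor); (Harden, Monitor, Decoy); (Ignore, Decoy, Monitor).

The pure Nash equilibria are (Decoy, Monitor, Monitor) and (Harden, Monitor, Decoy) and (Ignore, Decoy, Monitor).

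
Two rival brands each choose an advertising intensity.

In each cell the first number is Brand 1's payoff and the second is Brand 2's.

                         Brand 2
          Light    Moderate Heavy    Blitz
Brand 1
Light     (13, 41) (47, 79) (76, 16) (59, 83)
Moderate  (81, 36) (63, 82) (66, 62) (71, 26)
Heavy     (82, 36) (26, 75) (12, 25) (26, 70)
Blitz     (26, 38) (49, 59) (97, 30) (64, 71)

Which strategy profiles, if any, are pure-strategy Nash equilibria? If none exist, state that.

Pure NE: (Moderate, Moderate)

Mark each player's best response to every combination of opponents' strategies; a profile where every player is best-responding is a pure Nash equilibrium.
Brand 1 against Light: payoffs 13, 81, 82, 26 → best response Heavy.
Brand 1 against Moderate: payoffs 47, 63, 26, 49 → best response Moderate.
Brand 1 against Heavy: payoffs 76, 66, 12, 97 → best response Blitz.
Brand 1 against Blitz: payoffs 59, 71, 26, 64 → best response Moderate.
Brand 2 against Light: payoffs 41, 79, 16, 83 → best response Blitz.
Brand 2 against Moderate: payoffs 36, 82, 62, 26 → best response Moderate.
Brand 2 against Heavy: payoffs 36, 75, 25, 70 → best response Moderate.
Brand 2 against Blitz: payoffs 38, 59, 30, 71 → best response Blitz.
Mutual best responses: (Moderate, Moderate).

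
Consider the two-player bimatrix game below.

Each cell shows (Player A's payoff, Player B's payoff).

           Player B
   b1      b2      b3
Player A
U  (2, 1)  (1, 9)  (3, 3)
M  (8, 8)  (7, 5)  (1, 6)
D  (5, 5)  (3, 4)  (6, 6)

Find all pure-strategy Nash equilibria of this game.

(M, b1); (D, b3)

Player A against b1: payoffs 2, 8, 5 → best response M.
Player A against b2: payoffs 1, 7, 3 → best response M.
Player A against b3: payoffs 3, 1, 6 → best response D.
Player B against U: payoffs 1, 9, 3 → best response b2.
Player B against M: payoffs 8, 5, 6 → best response b1.
Player B against D: payoffs 5, 4, 6 → best response b3.
Mutual best responses: (M, b1); (D, b3).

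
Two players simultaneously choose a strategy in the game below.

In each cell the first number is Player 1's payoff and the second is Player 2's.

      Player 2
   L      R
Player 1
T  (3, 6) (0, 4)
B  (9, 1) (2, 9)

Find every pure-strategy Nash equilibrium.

Pure NE: (B, R)

(T, L): Player 1 can switch to B (3 → 9). Not NE.
(T, R): Player 1 can switch to B (0 → 2). Not NE.
(B, L): Player 2 can switch to R (1 → 9). Not NE.
(B, R): Player 1 gets 2, best alternative 0; Player 2 gets 9, best alternative 1. No profitable deviation — NE.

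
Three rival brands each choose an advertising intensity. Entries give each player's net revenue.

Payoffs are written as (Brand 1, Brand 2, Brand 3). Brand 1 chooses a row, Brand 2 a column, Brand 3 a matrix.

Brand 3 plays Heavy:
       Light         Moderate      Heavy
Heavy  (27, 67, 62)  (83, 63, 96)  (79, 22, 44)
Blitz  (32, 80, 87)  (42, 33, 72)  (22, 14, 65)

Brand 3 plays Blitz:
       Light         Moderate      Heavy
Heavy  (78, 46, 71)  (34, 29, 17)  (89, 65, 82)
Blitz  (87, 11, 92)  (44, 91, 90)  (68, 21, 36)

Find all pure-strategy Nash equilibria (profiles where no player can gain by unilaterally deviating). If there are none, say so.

(Heavy, Light, Heavy): Brand 1 can switch to Blitz (27 → 32). Not NE.
(Heavy, Light, Blitz): Brand 1 can switch to Blitz (78 → 87). Not NE.
(Heavy, Moderate, Heavy): Brand 2 can switch to Light (63 → 67). Not NE.
(Heavy, Moderate, Blitz): Brand 1 can switch to Blitz (34 → 44). Not NE.
(Heavy, Heavy, Heavy): Brand 2 can switch to Light (22 → 67). Not NE.
(Heavy, Heavy, Blitz): Brand 1 gets 89, best alternative 68; Brand 2 gets 65, best alternative 46; Brand 3 gets 82, best alternative 44. No profitable deviation — NE.
(Blitz, Light, Heavy): Brand 3 can switch to Blitz (87 → 92). Not NE.
(Blitz, Light, Blitz): Brand 2 can switch to Moderate (11 → 91). Not NE.
(Blitz, Moderate, Heavy): Brand 1 can switch to Heavy (42 → 83). Not NE.
(Blitz, Moderate, Blitz): Brand 1 gets 44, best alternative 34; Brand 2 gets 91, best alternative 21; Brand 3 gets 90, best alternative 72. No profitable deviation — NE.
(Blitz, Heavy, Heavy): Brand 1 can switch to Heavy (22 → 79). Not NE.
(Blitz, Heavy, Blitz): Brand 1 can switch to Heavy (68 → 89). Not NE.

(Heavy, Heavy, Blitz) and (Blitz, Moderate, Blitz)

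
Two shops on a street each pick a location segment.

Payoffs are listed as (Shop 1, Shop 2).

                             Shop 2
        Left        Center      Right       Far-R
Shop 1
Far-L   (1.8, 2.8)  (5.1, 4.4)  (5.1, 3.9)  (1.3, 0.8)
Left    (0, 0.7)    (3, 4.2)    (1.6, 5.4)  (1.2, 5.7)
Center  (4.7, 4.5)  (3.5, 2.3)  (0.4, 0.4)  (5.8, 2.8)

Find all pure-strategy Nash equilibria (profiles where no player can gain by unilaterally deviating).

(Far-L, Center); (Center, Left)

Check each profile: it is a Nash equilibrium iff no player can strictly gain by switching unilaterally.
(Far-L, Left): Shop 1 can switch to Center (1.8 → 4.7). Not NE.
(Far-L, Center): Shop 1 gets 5.1, best alternative 3.5; Shop 2 gets 4.4, best alternative 3.9. No profitable deviation — NE.
(Far-L, Right): Shop 2 can switch to Center (3.9 → 4.4). Not NE.
(Far-L, Far-R): Shop 1 can switch to Center (1.3 → 5.8). Not NE.
(Left, Left): Shop 1 can switch to Far-L (0 → 1.8). Not NE.
(Left, Center): Shop 1 can switch to Far-L (3 → 5.1). Not NE.
(Left, Right): Shop 1 can switch to Far-L (1.6 → 5.1). Not NE.
(Left, Far-R): Shop 1 can switch to Far-L (1.2 → 1.3). Not NE.
(Center, Left): Shop 1 gets 4.7, best alternative 1.8; Shop 2 gets 4.5, best alternative 2.8. No profitable deviation — NE.
(Center, Center): Shop 1 can switch to Far-L (3.5 → 5.1). Not NE.
(The remaining 2 profiles each have a profitable deviation by the same check.)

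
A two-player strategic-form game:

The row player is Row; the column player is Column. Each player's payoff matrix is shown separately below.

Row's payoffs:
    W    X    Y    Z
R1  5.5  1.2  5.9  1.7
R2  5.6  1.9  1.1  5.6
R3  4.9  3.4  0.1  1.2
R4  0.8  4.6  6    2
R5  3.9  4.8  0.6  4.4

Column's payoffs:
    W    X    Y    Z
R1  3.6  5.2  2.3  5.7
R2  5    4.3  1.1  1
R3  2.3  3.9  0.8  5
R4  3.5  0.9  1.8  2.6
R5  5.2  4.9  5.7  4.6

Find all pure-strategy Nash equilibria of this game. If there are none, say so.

(R2, W)

Row against W: payoffs 5.5, 5.6, 4.9, 0.8, 3.9 → best response R2.
Row against X: payoffs 1.2, 1.9, 3.4, 4.6, 4.8 → best response R5.
Row against Y: payoffs 5.9, 1.1, 0.1, 6, 0.6 → best response R4.
Row against Z: payoffs 1.7, 5.6, 1.2, 2, 4.4 → best response R2.
Column against R1: payoffs 3.6, 5.2, 2.3, 5.7 → best response Z.
Column against R2: payoffs 5, 4.3, 1.1, 1 → best response W.
Column against R3: payoffs 2.3, 3.9, 0.8, 5 → best response Z.
Column against R4: payoffs 3.5, 0.9, 1.8, 2.6 → best response W.
Column against R5: payoffs 5.2, 4.9, 5.7, 4.6 → best response Y.
Mutual best responses: (R2, W).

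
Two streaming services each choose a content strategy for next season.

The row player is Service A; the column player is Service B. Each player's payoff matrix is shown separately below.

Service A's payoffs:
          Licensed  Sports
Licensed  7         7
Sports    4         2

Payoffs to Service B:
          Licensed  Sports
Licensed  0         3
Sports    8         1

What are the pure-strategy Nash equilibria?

For each player, find the best response to each opponent profile; mutual best responses are the pure NE.
Service A against Licensed: payoffs 7, 4 → best response Licensed.
Service A against Sports: payoffs 7, 2 → best response Licensed.
Service B against Licensed: payoffs 0, 3 → best response Sports.
Service B against Sports: payoffs 8, 1 → best response Licensed.
Mutual best responses: (Licensed, Sports).

The unique pure-strategy Nash equilibrium is (Licensed, Sports).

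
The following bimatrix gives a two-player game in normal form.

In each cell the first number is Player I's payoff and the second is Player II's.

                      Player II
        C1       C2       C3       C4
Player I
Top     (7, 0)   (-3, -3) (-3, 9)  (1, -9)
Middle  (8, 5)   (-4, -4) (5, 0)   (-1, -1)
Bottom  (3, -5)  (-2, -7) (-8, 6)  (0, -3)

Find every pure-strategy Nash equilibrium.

Pure NE: (Middle, C1)

For each player, find the best response to each opponent profile; mutual best responses are the pure NE.
Player I against C1: payoffs 7, 8, 3 → best response Middle.
Player I against C2: payoffs -3, -4, -2 → best response Bottom.
Player I against C3: payoffs -3, 5, -8 → best response Middle.
Player I against C4: payoffs 1, -1, 0 → best response Top.
Player II against Top: payoffs 0, -3, 9, -9 → best response C3.
Player II against Middle: payoffs 5, -4, 0, -1 → best response C1.
Player II against Bottom: payoffs -5, -7, 6, -3 → best response C3.
Mutual best responses: (Middle, C1).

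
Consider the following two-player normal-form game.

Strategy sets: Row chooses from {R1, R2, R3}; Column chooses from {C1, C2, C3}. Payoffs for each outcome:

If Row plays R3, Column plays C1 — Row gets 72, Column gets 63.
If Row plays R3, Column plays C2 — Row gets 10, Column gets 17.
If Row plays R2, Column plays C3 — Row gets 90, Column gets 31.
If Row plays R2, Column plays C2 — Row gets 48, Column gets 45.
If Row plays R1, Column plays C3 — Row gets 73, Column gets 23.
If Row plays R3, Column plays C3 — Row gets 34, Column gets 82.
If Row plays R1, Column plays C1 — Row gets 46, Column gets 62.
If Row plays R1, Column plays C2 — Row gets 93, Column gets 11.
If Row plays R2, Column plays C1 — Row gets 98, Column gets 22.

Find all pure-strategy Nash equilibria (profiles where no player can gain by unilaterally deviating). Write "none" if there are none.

Row against C1: payoffs 46, 98, 72 → best response R2.
Row against C2: payoffs 93, 48, 10 → best response R1.
Row against C3: payoffs 73, 90, 34 → best response R2.
Column against R1: payoffs 62, 11, 23 → best response C1.
Column against R2: payoffs 22, 45, 31 → best response C2.
Column against R3: payoffs 63, 17, 82 → best response C3.
No profile is a mutual best response for all players.

This game has no pure Nash equilibrium.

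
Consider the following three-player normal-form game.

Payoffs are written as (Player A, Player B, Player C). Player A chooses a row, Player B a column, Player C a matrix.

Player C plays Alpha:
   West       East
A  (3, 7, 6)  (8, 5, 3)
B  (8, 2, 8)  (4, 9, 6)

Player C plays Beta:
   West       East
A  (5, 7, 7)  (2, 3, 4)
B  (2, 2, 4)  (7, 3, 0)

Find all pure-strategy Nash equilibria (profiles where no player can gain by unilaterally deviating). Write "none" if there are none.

Player A against (West, Alpha): payoffs 3, 8 → best response B.
Player A against (West, Beta): payoffs 5, 2 → best response A.
Player A against (East, Alpha): payoffs 8, 4 → best response A.
Player A against (East, Beta): payoffs 2, 7 → best response B.
Player B against (A, Alpha): payoffs 7, 5 → best response West.
Player B against (A, Beta): payoffs 7, 3 → best response West.
Player B against (B, Alpha): payoffs 2, 9 → best response East.
Player B against (B, Beta): payoffs 2, 3 → best response East.
Player C against (A, West): payoffs 6, 7 → best response Beta.
Player C against (A, East): payoffs 3, 4 → best response Beta.
Player C against (B, West): payoffs 8, 4 → best response Alpha.
Player C against (B, East): payoffs 6, 0 → best response Alpha.
Mutual best responses: (A, West, Beta).

(A, West, Beta)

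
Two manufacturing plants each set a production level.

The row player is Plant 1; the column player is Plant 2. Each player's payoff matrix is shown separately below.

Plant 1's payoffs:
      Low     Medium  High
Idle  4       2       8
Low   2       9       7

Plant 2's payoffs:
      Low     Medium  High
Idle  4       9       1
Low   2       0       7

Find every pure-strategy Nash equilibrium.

none

For each player, find the best response to each opponent profile; mutual best responses are the pure NE.
Plant 1 against Low: payoffs 4, 2 → best response Idle.
Plant 1 against Medium: payoffs 2, 9 → best response Low.
Plant 1 against High: payoffs 8, 7 → best response Idle.
Plant 2 against Idle: payoffs 4, 9, 1 → best response Medium.
Plant 2 against Low: payoffs 2, 0, 7 → best response High.
No profile is a mutual best response for all players.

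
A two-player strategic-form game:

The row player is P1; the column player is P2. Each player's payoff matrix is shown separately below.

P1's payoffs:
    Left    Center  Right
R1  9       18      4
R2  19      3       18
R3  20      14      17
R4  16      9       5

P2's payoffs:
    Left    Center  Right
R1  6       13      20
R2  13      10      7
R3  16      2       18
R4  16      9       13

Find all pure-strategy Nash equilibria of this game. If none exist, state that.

No pure-strategy Nash equilibrium.

P1 against Left: payoffs 9, 19, 20, 16 → best response R3.
P1 against Center: payoffs 18, 3, 14, 9 → best response R1.
P1 against Right: payoffs 4, 18, 17, 5 → best response R2.
P2 against R1: payoffs 6, 13, 20 → best response Right.
P2 against R2: payoffs 13, 10, 7 → best response Left.
P2 against R3: payoffs 16, 2, 18 → best response Right.
P2 against R4: payoffs 16, 9, 13 → best response Left.
No profile is a mutual best response for all players.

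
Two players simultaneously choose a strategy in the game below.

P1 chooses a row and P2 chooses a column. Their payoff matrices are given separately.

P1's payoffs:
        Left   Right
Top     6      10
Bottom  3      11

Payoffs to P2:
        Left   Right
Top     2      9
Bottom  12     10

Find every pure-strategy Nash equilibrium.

This game has no pure Nash equilibrium.

P1 against Left: payoffs 6, 3 → best response Top.
P1 against Right: payoffs 10, 11 → best response Bottom.
P2 against Top: payoffs 2, 9 → best response Right.
P2 against Bottom: payoffs 12, 10 → best response Left.
No profile is a mutual best response for all players.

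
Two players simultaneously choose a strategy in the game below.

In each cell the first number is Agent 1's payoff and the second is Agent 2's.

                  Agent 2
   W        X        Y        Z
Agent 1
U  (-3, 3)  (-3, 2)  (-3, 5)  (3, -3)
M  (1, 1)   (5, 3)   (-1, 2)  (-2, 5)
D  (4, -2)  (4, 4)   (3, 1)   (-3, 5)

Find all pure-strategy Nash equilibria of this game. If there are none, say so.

This game has no pure Nash equilibrium.

Agent 1 against W: payoffs -3, 1, 4 → best response D.
Agent 1 against X: payoffs -3, 5, 4 → best response M.
Agent 1 against Y: payoffs -3, -1, 3 → best response D.
Agent 1 against Z: payoffs 3, -2, -3 → best response U.
Agent 2 against U: payoffs 3, 2, 5, -3 → best response Y.
Agent 2 against M: payoffs 1, 3, 2, 5 → best response Z.
Agent 2 against D: payoffs -2, 4, 1, 5 → best response Z.
No profile is a mutual best response for all players.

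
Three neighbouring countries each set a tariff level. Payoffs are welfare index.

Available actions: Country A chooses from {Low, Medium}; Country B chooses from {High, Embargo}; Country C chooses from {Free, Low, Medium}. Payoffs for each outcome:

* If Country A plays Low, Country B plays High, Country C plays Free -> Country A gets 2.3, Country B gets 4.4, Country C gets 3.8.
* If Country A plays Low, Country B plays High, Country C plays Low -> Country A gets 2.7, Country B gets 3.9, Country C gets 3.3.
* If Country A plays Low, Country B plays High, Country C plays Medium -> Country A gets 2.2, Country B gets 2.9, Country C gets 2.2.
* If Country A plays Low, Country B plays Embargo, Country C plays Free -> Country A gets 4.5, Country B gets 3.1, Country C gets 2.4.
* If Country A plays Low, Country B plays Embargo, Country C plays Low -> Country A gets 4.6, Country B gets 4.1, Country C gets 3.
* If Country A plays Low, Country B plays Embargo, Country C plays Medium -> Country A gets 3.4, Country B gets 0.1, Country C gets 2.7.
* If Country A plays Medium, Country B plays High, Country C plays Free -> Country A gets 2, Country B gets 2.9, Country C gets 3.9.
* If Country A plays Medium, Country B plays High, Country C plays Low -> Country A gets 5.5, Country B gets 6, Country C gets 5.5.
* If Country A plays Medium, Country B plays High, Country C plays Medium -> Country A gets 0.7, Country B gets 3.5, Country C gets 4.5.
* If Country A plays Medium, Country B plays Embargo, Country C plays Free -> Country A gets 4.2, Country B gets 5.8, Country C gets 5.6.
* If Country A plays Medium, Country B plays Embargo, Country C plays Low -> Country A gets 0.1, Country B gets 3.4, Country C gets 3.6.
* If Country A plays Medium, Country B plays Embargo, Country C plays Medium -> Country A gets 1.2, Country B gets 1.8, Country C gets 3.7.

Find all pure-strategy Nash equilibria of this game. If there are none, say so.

Country A against (High, Free): payoffs 2.3, 2 → best response Low.
Country A against (High, Low): payoffs 2.7, 5.5 → best response Medium.
Country A against (High, Medium): payoffs 2.2, 0.7 → best response Low.
Country A against (Embargo, Free): payoffs 4.5, 4.2 → best response Low.
Country A against (Embargo, Low): payoffs 4.6, 0.1 → best response Low.
Country A against (Embargo, Medium): payoffs 3.4, 1.2 → best response Low.
Country B against (Low, Free): payoffs 4.4, 3.1 → best response High.
Country B against (Low, Low): payoffs 3.9, 4.1 → best response Embargo.
Country B against (Low, Medium): payoffs 2.9, 0.1 → best response High.
Country B against (Medium, Free): payoffs 2.9, 5.8 → best response Embargo.
Country B against (Medium, Low): payoffs 6, 3.4 → best response High.
Country B against (Medium, Medium): payoffs 3.5, 1.8 → best response High.
Country C against (Low, High): payoffs 3.8, 3.3, 2.2 → best response Free.
Country C against (Low, Embargo): payoffs 2.4, 3, 2.7 → best response Low.
Country C against (Medium, High): payoffs 3.9, 5.5, 4.5 → best response Low.
Country C against (Medium, Embargo): payoffs 5.6, 3.6, 3.7 → best response Free.
Mutual best responses: (Low, High, Free); (Low, Embargo, Low); (Medium, High, Low).

Pure-strategy Nash equilibria: (Low, High, Free); (Low, Embargo, Low); (Medium, High, Low)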